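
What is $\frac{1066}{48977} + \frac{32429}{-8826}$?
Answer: $- \frac{1578866617}{432271002} \approx -3.6525$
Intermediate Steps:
$\frac{1066}{48977} + \frac{32429}{-8826} = 1066 \cdot \frac{1}{48977} + 32429 \left(- \frac{1}{8826}\right) = \frac{1066}{48977} - \frac{32429}{8826} = - \frac{1578866617}{432271002}$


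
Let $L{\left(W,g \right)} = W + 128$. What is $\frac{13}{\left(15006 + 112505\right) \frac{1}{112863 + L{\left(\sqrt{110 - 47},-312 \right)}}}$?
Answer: $\frac{1468883}{127511} + \frac{39 \sqrt{7}}{127511} \approx 11.52$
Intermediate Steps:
$L{\left(W,g \right)} = 128 + W$
$\frac{13}{\left(15006 + 112505\right) \frac{1}{112863 + L{\left(\sqrt{110 - 47},-312 \right)}}} = \frac{13}{\left(15006 + 112505\right) \frac{1}{112863 + \left(128 + \sqrt{110 - 47}\right)}} = \frac{13}{127511 \frac{1}{112863 + \left(128 + \sqrt{63}\right)}} = \frac{13}{127511 \frac{1}{112863 + \left(128 + 3 \sqrt{7}\right)}} = \frac{13}{127511 \frac{1}{112991 + 3 \sqrt{7}}} = 13 \left(\frac{112991}{127511} + \frac{3 \sqrt{7}}{127511}\right) = \frac{1468883}{127511} + \frac{39 \sqrt{7}}{127511}$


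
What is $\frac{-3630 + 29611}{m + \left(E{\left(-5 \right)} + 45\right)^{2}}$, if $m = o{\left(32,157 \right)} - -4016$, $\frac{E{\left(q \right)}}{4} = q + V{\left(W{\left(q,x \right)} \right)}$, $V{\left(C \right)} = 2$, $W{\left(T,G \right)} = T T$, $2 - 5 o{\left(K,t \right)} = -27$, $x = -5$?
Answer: $\frac{129905}{25554} \approx 5.0835$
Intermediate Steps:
$o{\left(K,t \right)} = \frac{29}{5}$ ($o{\left(K,t \right)} = \frac{2}{5} - - \frac{27}{5} = \frac{2}{5} + \frac{27}{5} = \frac{29}{5}$)
$W{\left(T,G \right)} = T^{2}$
$E{\left(q \right)} = 8 + 4 q$ ($E{\left(q \right)} = 4 \left(q + 2\right) = 4 \left(2 + q\right) = 8 + 4 q$)
$m = \frac{20109}{5}$ ($m = \frac{29}{5} - -4016 = \frac{29}{5} + 4016 = \frac{20109}{5} \approx 4021.8$)
$\frac{-3630 + 29611}{m + \left(E{\left(-5 \right)} + 45\right)^{2}} = \frac{-3630 + 29611}{\frac{20109}{5} + \left(\left(8 + 4 \left(-5\right)\right) + 45\right)^{2}} = \frac{25981}{\frac{20109}{5} + \left(\left(8 - 20\right) + 45\right)^{2}} = \frac{25981}{\frac{20109}{5} + \left(-12 + 45\right)^{2}} = \frac{25981}{\frac{20109}{5} + 33^{2}} = \frac{25981}{\frac{20109}{5} + 1089} = \frac{25981}{\frac{25554}{5}} = 25981 \cdot \frac{5}{25554} = \frac{129905}{25554}$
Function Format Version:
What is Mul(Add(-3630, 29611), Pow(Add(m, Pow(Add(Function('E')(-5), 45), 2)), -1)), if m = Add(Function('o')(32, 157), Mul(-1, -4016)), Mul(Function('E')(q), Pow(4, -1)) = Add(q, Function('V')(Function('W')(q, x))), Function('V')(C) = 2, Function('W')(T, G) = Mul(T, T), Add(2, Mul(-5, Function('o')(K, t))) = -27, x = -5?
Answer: Rational(129905, 25554) ≈ 5.0835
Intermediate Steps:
Function('o')(K, t) = Rational(29, 5) (Function('o')(K, t) = Add(Rational(2, 5), Mul(Rational(-1, 5), -27)) = Add(Rational(2, 5), Rational(27, 5)) = Rational(29, 5))
Function('W')(T, G) = Pow(T, 2)
Function('E')(q) = Add(8, Mul(4, q)) (Function('E')(q) = Mul(4, Add(q, 2)) = Mul(4, Add(2, q)) = Add(8, Mul(4, q)))
m = Rational(20109, 5) (m = Add(Rational(29, 5), Mul(-1, -4016)) = Add(Rational(29, 5), 4016) = Rational(20109, 5) ≈ 4021.8)
Mul(Add(-3630, 29611), Pow(Add(m, Pow(Add(Function('E')(-5), 45), 2)), -1)) = Mul(Add(-3630, 29611), Pow(Add(Rational(20109, 5), Pow(Add(Add(8, Mul(4, -5)), 45), 2)), -1)) = Mul(25981, Pow(Add(Rational(20109, 5), Pow(Add(Add(8, -20), 45), 2)), -1)) = Mul(25981, Pow(Add(Rational(20109, 5), Pow(Add(-12, 45), 2)), -1)) = Mul(25981, Pow(Add(Rational(20109, 5), Pow(33, 2)), -1)) = Mul(25981, Pow(Add(Rational(20109, 5), 1089), -1)) = Mul(25981, Pow(Rational(25554, 5), -1)) = Mul(25981, Rational(5, 25554)) = Rational(129905, 25554)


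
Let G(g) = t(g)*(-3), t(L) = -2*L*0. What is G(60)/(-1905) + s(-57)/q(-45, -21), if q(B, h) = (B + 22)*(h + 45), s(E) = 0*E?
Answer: 0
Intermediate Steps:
s(E) = 0
t(L) = 0
q(B, h) = (22 + B)*(45 + h)
G(g) = 0 (G(g) = 0*(-3) = 0)
G(60)/(-1905) + s(-57)/q(-45, -21) = 0/(-1905) + 0/(990 + 22*(-21) + 45*(-45) - 45*(-21)) = 0*(-1/1905) + 0/(990 - 462 - 2025 + 945) = 0 + 0/(-552) = 0 + 0*(-1/552) = 0 + 0 = 0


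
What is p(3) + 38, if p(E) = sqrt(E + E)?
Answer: 38 + sqrt(6) ≈ 40.449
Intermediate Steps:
p(E) = sqrt(2)*sqrt(E) (p(E) = sqrt(2*E) = sqrt(2)*sqrt(E))
p(3) + 38 = sqrt(2)*sqrt(3) + 38 = sqrt(6) + 38 = 38 + sqrt(6)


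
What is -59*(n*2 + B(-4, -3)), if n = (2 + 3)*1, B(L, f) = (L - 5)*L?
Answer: -2714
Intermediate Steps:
B(L, f) = L*(-5 + L) (B(L, f) = (-5 + L)*L = L*(-5 + L))
n = 5 (n = 5*1 = 5)
-59*(n*2 + B(-4, -3)) = -59*(5*2 - 4*(-5 - 4)) = -59*(10 - 4*(-9)) = -59*(10 + 36) = -59*46 = -2714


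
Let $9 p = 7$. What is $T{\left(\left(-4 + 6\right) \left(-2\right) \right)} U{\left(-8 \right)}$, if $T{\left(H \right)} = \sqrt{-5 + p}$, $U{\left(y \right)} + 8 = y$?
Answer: $- \frac{16 i \sqrt{38}}{3} \approx - 32.877 i$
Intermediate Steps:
$U{\left(y \right)} = -8 + y$
$p = \frac{7}{9}$ ($p = \frac{1}{9} \cdot 7 = \frac{7}{9} \approx 0.77778$)
$T{\left(H \right)} = \frac{i \sqrt{38}}{3}$ ($T{\left(H \right)} = \sqrt{-5 + \frac{7}{9}} = \sqrt{- \frac{38}{9}} = \frac{i \sqrt{38}}{3}$)
$T{\left(\left(-4 + 6\right) \left(-2\right) \right)} U{\left(-8 \right)} = \frac{i \sqrt{38}}{3} \left(-8 - 8\right) = \frac{i \sqrt{38}}{3} \left(-16\right) = - \frac{16 i \sqrt{38}}{3}$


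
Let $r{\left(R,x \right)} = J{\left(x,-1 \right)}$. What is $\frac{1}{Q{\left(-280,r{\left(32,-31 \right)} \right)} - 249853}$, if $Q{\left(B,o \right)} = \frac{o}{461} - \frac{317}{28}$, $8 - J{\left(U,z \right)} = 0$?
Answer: $- \frac{12908}{3225248437} \approx -4.0022 \cdot 10^{-6}$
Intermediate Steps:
$J{\left(U,z \right)} = 8$ ($J{\left(U,z \right)} = 8 - 0 = 8 + 0 = 8$)
$r{\left(R,x \right)} = 8$
$Q{\left(B,o \right)} = - \frac{317}{28} + \frac{o}{461}$ ($Q{\left(B,o \right)} = o \frac{1}{461} - \frac{317}{28} = \frac{o}{461} - \frac{317}{28} = - \frac{317}{28} + \frac{o}{461}$)
$\frac{1}{Q{\left(-280,r{\left(32,-31 \right)} \right)} - 249853} = \frac{1}{\left(- \frac{317}{28} + \frac{1}{461} \cdot 8\right) - 249853} = \frac{1}{\left(- \frac{317}{28} + \frac{8}{461}\right) - 249853} = \frac{1}{- \frac{145913}{12908} - 249853} = \frac{1}{- \frac{3225248437}{12908}} = - \frac{12908}{3225248437}$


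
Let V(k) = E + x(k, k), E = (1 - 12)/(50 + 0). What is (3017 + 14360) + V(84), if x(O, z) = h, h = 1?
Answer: 868889/50 ≈ 17378.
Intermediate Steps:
x(O, z) = 1
E = -11/50 ≈ -0.22000
V(k) = 39/50 (V(k) = -11/50 + 1 = 39/50)
(3017 + 14360) + V(84) = (3017 + 14360) + 39/50 = 17377 + 39/50 = 868889/50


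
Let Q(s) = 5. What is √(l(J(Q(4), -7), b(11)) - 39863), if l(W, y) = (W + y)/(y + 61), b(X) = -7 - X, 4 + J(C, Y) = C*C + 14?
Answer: 2*I*√18426489/43 ≈ 199.66*I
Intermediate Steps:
J(C, Y) = 10 + C² (J(C, Y) = -4 + (C*C + 14) = -4 + (C² + 14) = -4 + (14 + C²) = 10 + C²)
l(W, y) = (W + y)/(61 + y)
√(l(J(Q(4), -7), b(11)) - 39863) = √(((10 + 5²) + (-7 - 1*11))/(61 + (-7 - 1*11)) - 39863) = √(((10 + 25) + (-7 - 11))/(61 + (-7 - 11)) - 39863) = √((35 - 18)/(61 - 18) - 39863) = √(17/43 - 39863) = √(-1714092/43) = 2*I*√18426489/43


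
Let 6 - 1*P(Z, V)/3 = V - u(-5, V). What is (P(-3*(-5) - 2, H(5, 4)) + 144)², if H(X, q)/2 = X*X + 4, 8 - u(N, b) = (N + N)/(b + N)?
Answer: 443556/2809 ≈ 157.91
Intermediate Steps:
u(N, b) = 8 - 2*N/(N + b) (u(N, b) = 8 - (N + N)/(b + N) = 8 - 2*N/(N + b))
H(X, q) = 8 + 2*X² (H(X, q) = 2*(X*X + 4) = 2*(X² + 4) = 2*(4 + X²) = 8 + 2*X²)
P(Z, V) = 18 - 3*V + 6*(-15 + 4*V)/(-5 + V) (P(Z, V) = 18 - 3*(V - 2*(3*(-5) + 4*V)/(-5 + V)) = 18 - 3*(V - 2*(-15 + 4*V)/(-5 + V)) = 18 + (-3*V + 6*(-15 + 4*V)/(-5 + V)) = 18 - 3*V + 6*(-15 + 4*V)/(-5 + V))
(P(-3*(-5) - 2, H(5, 4)) + 144)² = (3*(-60 - (8 + 2*5²)² + 19*(8 + 2*5²))/(-5 + (8 + 2*5²)) + 144)² = (3*(-60 - (8 + 2*25)² + 19*(8 + 2*25))/(-5 + (8 + 2*25)) + 144)² = (3*(-60 - (8 + 50)² + 19*(8 + 50))/(-5 + (8 + 50)) + 144)² = (3*(-60 - 1*58² + 19*58)/(-5 + 58) + 144)² = (3*(-60 - 1*3364 + 1102)/53 + 144)² = (3*(1/53)*(-60 - 3364 + 1102) + 144)² = (3*(1/53)*(-2322) + 144)² = (-6966/53 + 144)² = (666/53)² = 443556/2809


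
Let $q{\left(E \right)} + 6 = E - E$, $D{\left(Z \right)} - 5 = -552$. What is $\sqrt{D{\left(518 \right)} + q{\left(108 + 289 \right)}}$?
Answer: $i \sqrt{553} \approx 23.516 i$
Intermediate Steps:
$D{\left(Z \right)} = -547$ ($D{\left(Z \right)} = 5 - 552 = -547$)
$q{\left(E \right)} = -6$ ($q{\left(E \right)} = -6 + \left(E - E\right) = -6 + 0 = -6$)
$\sqrt{D{\left(518 \right)} + q{\left(108 + 289 \right)}} = \sqrt{-547 - 6} = \sqrt{-553} = i \sqrt{553}$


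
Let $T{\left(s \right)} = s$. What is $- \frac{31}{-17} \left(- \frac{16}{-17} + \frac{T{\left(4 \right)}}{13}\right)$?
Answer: $\frac{8556}{3757} \approx 2.2773$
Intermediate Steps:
$- \frac{31}{-17} \left(- \frac{16}{-17} + \frac{T{\left(4 \right)}}{13}\right) = - \frac{31}{-17} \left(- \frac{16}{-17} + \frac{4}{13}\right) = \left(-31\right) \left(- \frac{1}{17}\right) \left(\left(-16\right) \left(- \frac{1}{17}\right) + 4 \cdot \frac{1}{13}\right) = \frac{31 \left(\frac{16}{17} + \frac{4}{13}\right)}{17} = \frac{31}{17} \cdot \frac{276}{221} = \frac{8556}{3757}$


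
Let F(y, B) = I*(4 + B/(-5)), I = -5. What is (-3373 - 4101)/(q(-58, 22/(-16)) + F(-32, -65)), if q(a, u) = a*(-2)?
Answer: -7474/31 ≈ -241.10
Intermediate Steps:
q(a, u) = -2*a
F(y, B) = -20 + B (F(y, B) = -5*(4 + B/(-5)) = -5*(4 + B*(-1/5)) = -5*(4 - B/5) = -20 + B)
(-3373 - 4101)/(q(-58, 22/(-16)) + F(-32, -65)) = (-3373 - 4101)/(-2*(-58) + (-20 - 65)) = -7474/(116 - 85) = -7474/31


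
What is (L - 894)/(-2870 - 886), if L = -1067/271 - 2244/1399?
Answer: 341042183/1424008524 ≈ 0.23949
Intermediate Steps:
L = -2100857/379129 (L = -1067*1/271 - 2244*1/1399 = -1067/271 - 2244/1399 = -2100857/379129 ≈ -5.5413)
(L - 894)/(-2870 - 886) = (-2100857/379129 - 894)/(-2870 - 886) = -341042183/379129/(-3756) = -341042183/379129*(-1/3756) = 341042183/1424008524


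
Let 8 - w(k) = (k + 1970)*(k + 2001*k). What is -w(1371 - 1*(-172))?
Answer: 10851959110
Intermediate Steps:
w(k) = 8 - 2002*k*(1970 + k) (w(k) = 8 - (k + 1970)*(k + 2001*k) = 8 - (1970 + k)*2002*k = 8 - 2002*k*(1970 + k))
-w(1371 - 1*(-172)) = -(8 - 3943940*(1371 - 1*(-172)) - 2002*(1371 - 1*(-172))²) = -(8 - 3943940*(1371 + 172) - 2002*(1371 + 172)²) = -(8 - 3943940*1543 - 2002*1543²) = -(8 - 6085499420 - 2002*2380849) = -(8 - 6085499420 - 4766459698) = -1*(-10851959110) = 10851959110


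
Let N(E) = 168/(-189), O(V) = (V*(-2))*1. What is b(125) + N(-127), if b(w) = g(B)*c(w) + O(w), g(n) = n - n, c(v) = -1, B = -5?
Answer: -2258/9 ≈ -250.89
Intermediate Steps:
O(V) = -2*V (O(V) = -2*V*1 = -2*V)
g(n) = 0
N(E) = -8/9 (N(E) = 168*(-1/189) = -8/9)
b(w) = -2*w (b(w) = 0*(-1) - 2*w = 0 - 2*w = -2*w)
b(125) + N(-127) = -2*125 - 8/9 = -250 - 8/9 = -2258/9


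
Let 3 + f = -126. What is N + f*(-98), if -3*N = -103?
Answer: 38029/3 ≈ 12676.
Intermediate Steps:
f = -129 (f = -3 - 126 = -129)
N = 103/3 (N = -⅓*(-103) = 103/3 ≈ 34.333)
N + f*(-98) = 103/3 - 129*(-98) = 103/3 + 12642 = 38029/3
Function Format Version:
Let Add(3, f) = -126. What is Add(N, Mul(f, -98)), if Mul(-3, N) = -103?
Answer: Rational(38029, 3) ≈ 12676.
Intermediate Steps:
f = -129 (f = Add(-3, -126) = -129)
N = Rational(103, 3) (N = Mul(Rational(-1, 3), -103) = Rational(103, 3) ≈ 34.333)
Add(N, Mul(f, -98)) = Add(Rational(103, 3), Mul(-129, -98)) = Add(Rational(103, 3), 12642) = Rational(38029, 3)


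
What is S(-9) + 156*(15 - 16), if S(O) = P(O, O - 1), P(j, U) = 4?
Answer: -152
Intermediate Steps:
S(O) = 4
S(-9) + 156*(15 - 16) = 4 + 156*(15 - 16) = 4 + 156*(-1) = 4 - 156 = -152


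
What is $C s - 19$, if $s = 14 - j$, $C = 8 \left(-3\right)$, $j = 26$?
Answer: $269$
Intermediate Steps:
$C = -24$
$s = -12$ ($s = 14 - 26 = -12$)
$C s - 19 = \left(-24\right) \left(-12\right) - 19 = 288 - 19 = 269$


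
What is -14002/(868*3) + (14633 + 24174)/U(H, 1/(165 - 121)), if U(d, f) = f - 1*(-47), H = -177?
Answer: 2208690347/2693838 ≈ 819.90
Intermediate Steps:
U(d, f) = 47 + f (U(d, f) = f + 47 = 47 + f)
-14002/(868*3) + (14633 + 24174)/U(H, 1/(165 - 121)) = -14002/(868*3) + (14633 + 24174)/(47 + 1/(165 - 121)) = -14002/2604 + 38807/(47 + 1/44) = -14002*1/2604 + 38807/(47 + 1/44) = -7001/1302 + 38807/(2069/44) = -7001/1302 + 38807*(44/2069) = -7001/1302 + 1707508/2069 = 2208690347/2693838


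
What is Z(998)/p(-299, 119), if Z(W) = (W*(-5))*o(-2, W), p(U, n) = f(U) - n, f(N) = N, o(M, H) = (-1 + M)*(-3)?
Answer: 22455/209 ≈ 107.44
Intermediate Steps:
o(M, H) = 3 - 3*M
p(U, n) = U - n
Z(W) = -45*W (Z(W) = (W*(-5))*(3 - 3*(-2)) = (-5*W)*(3 + 6) = -5*W*9 = -45*W)
Z(998)/p(-299, 119) = (-45*998)/(-299 - 1*119) = -44910/(-299 - 119) = -44910/(-418) = -44910*(-1/418) = 22455/209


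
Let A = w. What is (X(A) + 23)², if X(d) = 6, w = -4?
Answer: 841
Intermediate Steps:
A = -4
(X(A) + 23)² = (6 + 23)² = 29² = 841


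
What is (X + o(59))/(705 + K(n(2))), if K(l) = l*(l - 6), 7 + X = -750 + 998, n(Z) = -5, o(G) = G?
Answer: 15/38 ≈ 0.39474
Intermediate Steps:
X = 241 (X = -7 + (-750 + 998) = -7 + 248 = 241)
K(l) = l*(-6 + l)
(X + o(59))/(705 + K(n(2))) = (241 + 59)/(705 - 5*(-6 - 5)) = 300/(705 - 5*(-11)) = 300/(705 + 55) = 300/760 = 300*(1/760) = 15/38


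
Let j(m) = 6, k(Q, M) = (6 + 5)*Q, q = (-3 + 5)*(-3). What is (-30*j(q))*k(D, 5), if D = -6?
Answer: 11880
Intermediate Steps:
q = -6 (q = 2*(-3) = -6)
k(Q, M) = 11*Q
(-30*j(q))*k(D, 5) = (-30*6)*(11*(-6)) = -180*(-66) = 11880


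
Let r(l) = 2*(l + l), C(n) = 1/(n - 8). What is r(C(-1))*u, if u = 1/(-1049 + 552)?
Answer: 4/4473 ≈ 0.00089425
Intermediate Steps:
u = -1/497 (u = 1/(-497) = -1/497 ≈ -0.0020121)
C(n) = 1/(-8 + n)
r(l) = 4*l (r(l) = 2*(2*l) = 4*l)
r(C(-1))*u = (4/(-8 - 1))*(-1/497) = (4/(-9))*(-1/497) = (4*(-⅑))*(-1/497) = -4/9*(-1/497) = 4/4473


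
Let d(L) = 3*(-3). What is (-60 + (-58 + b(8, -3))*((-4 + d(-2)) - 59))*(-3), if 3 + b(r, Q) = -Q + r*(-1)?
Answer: -14076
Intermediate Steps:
b(r, Q) = -3 - Q - r (b(r, Q) = -3 + (-Q + r*(-1)) = -3 + (-Q - r) = -3 - Q - r)
d(L) = -9
(-60 + (-58 + b(8, -3))*((-4 + d(-2)) - 59))*(-3) = (-60 + (-58 + (-3 - 1*(-3) - 1*8))*((-4 - 9) - 59))*(-3) = (-60 + (-58 + (-3 + 3 - 8))*(-13 - 59))*(-3) = (-60 + (-58 - 8)*(-72))*(-3) = (-60 - 66*(-72))*(-3) = (-60 + 4752)*(-3) = 4692*(-3) = -14076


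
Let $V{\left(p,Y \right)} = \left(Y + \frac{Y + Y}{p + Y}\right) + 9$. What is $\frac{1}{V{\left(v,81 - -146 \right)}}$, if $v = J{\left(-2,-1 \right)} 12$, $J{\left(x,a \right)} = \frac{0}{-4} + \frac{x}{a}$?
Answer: $\frac{251}{59690} \approx 0.0042051$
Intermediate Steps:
$J{\left(x,a \right)} = \frac{x}{a}$ ($J{\left(x,a \right)} = 0 \left(- \frac{1}{4}\right) + \frac{x}{a} = 0 + \frac{x}{a} = \frac{x}{a}$)
$v = 24$ ($v = - \frac{2}{-1} \cdot 12 = \left(-2\right) \left(-1\right) 12 = 2 \cdot 12 = 24$)
$V{\left(p,Y \right)} = 9 + Y + \frac{2 Y}{Y + p}$ ($V{\left(p,Y \right)} = \left(Y + \frac{2 Y}{Y + p}\right) + 9 = 9 + Y + \frac{2 Y}{Y + p}$)
$\frac{1}{V{\left(v,81 - -146 \right)}} = \frac{1}{\frac{1}{\left(81 - -146\right) + 24} \left(\left(81 - -146\right)^{2} + 9 \cdot 24 + 11 \left(81 - -146\right) + \left(81 - -146\right) 24\right)} = \frac{1}{\frac{1}{\left(81 + 146\right) + 24} \left(\left(81 + 146\right)^{2} + 216 + 11 \left(81 + 146\right) + \left(81 + 146\right) 24\right)} = \frac{1}{\frac{1}{227 + 24} \left(227^{2} + 216 + 11 \cdot 227 + 227 \cdot 24\right)} = \frac{1}{\frac{1}{251} \left(51529 + 216 + 2497 + 5448\right)} = \frac{1}{\frac{1}{251} \cdot 59690} = \frac{1}{\frac{59690}{251}} = \frac{251}{59690}$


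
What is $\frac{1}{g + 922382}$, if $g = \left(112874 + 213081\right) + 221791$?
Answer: $\frac{1}{1470128} \approx 6.8021 \cdot 10^{-7}$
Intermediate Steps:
$g = 547746$ ($g = 325955 + 221791 = 547746$)
$\frac{1}{g + 922382} = \frac{1}{547746 + 922382} = \frac{1}{1470128}$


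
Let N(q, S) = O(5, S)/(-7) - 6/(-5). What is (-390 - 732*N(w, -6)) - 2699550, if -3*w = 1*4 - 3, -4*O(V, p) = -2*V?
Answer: -94519494/35 ≈ -2.7006e+6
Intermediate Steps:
O(V, p) = V/2 (O(V, p) = -(-1)*V/2 = V/2)
w = -1/3 (w = -(1*4 - 3)/3 = -(4 - 3)/3 = -1/3*1 = -1/3 ≈ -0.33333)
N(q, S) = 59/70 (N(q, S) = ((1/2)*5)/(-7) - 6/(-5) = (5/2)*(-1/7) - 6*(-1/5) = -5/14 + 6/5 = 59/70)
(-390 - 732*N(w, -6)) - 2699550 = (-390 - 732*59/70) - 2699550 = (-390 - 21594/35) - 2699550 = -35244/35 - 2699550 = -94519494/35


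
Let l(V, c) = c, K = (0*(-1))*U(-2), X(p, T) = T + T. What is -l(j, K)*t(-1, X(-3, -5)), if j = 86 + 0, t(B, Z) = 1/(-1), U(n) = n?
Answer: 0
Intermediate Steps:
X(p, T) = 2*T
t(B, Z) = -1
j = 86
K = 0 (K = (0*(-1))*(-2) = 0*(-2) = 0)
-l(j, K)*t(-1, X(-3, -5)) = -0*(-1) = -1*0 = 0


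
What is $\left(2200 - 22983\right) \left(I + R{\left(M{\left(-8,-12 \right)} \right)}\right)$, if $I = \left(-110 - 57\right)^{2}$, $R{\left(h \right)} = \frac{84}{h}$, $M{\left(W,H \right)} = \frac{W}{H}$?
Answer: $-582235745$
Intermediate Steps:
$I = 27889$ ($I = \left(-167\right)^{2} = 27889$)
$\left(2200 - 22983\right) \left(I + R{\left(M{\left(-8,-12 \right)} \right)}\right) = \left(2200 - 22983\right) \left(27889 + \frac{84}{\left(-8\right) \frac{1}{-12}}\right) = - 20783 \left(27889 + \frac{84}{\left(-8\right) \left(- \frac{1}{12}\right)}\right) = - 20783 \left(27889 + \frac{84}{\frac{2}{3}}\right) = - 20783 \left(27889 + 84 \cdot \frac{3}{2}\right) = - 20783 \left(27889 + 126\right) = \left(-20783\right) 28015 = -582235745$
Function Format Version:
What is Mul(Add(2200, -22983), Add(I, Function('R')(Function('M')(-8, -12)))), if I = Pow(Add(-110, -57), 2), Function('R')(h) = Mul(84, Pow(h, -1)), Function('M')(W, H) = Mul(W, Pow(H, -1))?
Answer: -582235745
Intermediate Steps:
I = 27889 (I = Pow(-167, 2) = 27889)
Mul(Add(2200, -22983), Add(I, Function('R')(Function('M')(-8, -12)))) = Mul(Add(2200, -22983), Add(27889, Mul(84, Pow(Mul(-8, Pow(-12, -1)), -1)))) = Mul(-20783, Add(27889, Mul(84, Pow(Mul(-8, Rational(-1, 12)), -1)))) = Mul(-20783, Add(27889, Mul(84, Pow(Rational(2, 3), -1)))) = Mul(-20783, Add(27889, Mul(84, Rational(3, 2)))) = Mul(-20783, Add(27889, 126)) = Mul(-20783, 28015) = -582235745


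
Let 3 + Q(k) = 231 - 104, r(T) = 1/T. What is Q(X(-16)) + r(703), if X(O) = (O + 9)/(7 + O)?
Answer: 87173/703 ≈ 124.00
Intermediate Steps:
X(O) = (9 + O)/(7 + O)
Q(k) = 124 (Q(k) = -3 + (231 - 104) = -3 + 127 = 124)
Q(X(-16)) + r(703) = 124 + 1/703 = 87173/703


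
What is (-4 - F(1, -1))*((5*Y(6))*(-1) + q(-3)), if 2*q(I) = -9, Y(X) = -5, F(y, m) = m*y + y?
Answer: -82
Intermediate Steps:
F(y, m) = y + m*y
q(I) = -9/2 (q(I) = (½)*(-9) = -9/2)
(-4 - F(1, -1))*((5*Y(6))*(-1) + q(-3)) = (-4 - (1 - 1))*((5*(-5))*(-1) - 9/2) = (-4 - 0)*(-25*(-1) - 9/2) = (-4 - 1*0)*(25 - 9/2) = (-4 + 0)*(41/2) = -4*41/2 = -82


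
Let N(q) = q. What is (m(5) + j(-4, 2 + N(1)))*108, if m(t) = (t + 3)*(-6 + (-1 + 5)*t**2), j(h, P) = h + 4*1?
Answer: 81216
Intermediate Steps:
j(h, P) = 4 + h (j(h, P) = h + 4 = 4 + h)
m(t) = (-6 + 4*t**2)*(3 + t) (m(t) = (3 + t)*(-6 + 4*t**2) = (-6 + 4*t**2)*(3 + t))
(m(5) + j(-4, 2 + N(1)))*108 = ((-18 - 6*5 + 4*5**3 + 12*5**2) + (4 - 4))*108 = ((-18 - 30 + 4*125 + 12*25) + 0)*108 = ((-18 - 30 + 500 + 300) + 0)*108 = (752 + 0)*108 = 752*108 = 81216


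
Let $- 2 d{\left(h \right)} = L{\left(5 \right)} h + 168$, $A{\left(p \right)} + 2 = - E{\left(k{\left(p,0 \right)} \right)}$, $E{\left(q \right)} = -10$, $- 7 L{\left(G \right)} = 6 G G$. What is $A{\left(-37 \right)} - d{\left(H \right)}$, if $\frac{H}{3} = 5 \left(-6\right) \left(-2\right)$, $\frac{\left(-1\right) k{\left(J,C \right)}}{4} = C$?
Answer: $- \frac{12856}{7} \approx -1836.6$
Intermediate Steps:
$L{\left(G \right)} = - \frac{6 G^{2}}{7}$ ($L{\left(G \right)} = - \frac{6 G G}{7} = - \frac{6 G^{2}}{7}$)
$k{\left(J,C \right)} = - 4 C$
$A{\left(p \right)} = 8$ ($A{\left(p \right)} = -2 - -10 = -2 + 10 = 8$)
$H = 180$ ($H = 3 \cdot 5 \left(-6\right) \left(-2\right) = 3 \left(\left(-30\right) \left(-2\right)\right) = 3 \cdot 60 = 180$)
$d{\left(h \right)} = -84 + \frac{75 h}{7}$ ($d{\left(h \right)} = - \frac{- \frac{6 \cdot 5^{2}}{7} h + 168}{2} = - \frac{\left(- \frac{6}{7}\right) 25 h + 168}{2} = - \frac{- \frac{150 h}{7} + 168}{2} = - \frac{168 - \frac{150 h}{7}}{2} = -84 + \frac{75 h}{7}$)
$A{\left(-37 \right)} - d{\left(H \right)} = 8 - \left(-84 + \frac{75}{7} \cdot 180\right) = 8 - \left(-84 + \frac{13500}{7}\right) = 8 - \frac{12912}{7} = - \frac{12856}{7}$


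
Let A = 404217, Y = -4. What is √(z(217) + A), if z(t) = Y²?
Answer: √404233 ≈ 635.79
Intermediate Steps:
z(t) = 16 (z(t) = (-4)² = 16)
√(z(217) + A) = √(16 + 404217) = √404233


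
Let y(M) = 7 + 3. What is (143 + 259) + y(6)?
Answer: 412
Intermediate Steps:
y(M) = 10
(143 + 259) + y(6) = (143 + 259) + 10 = 402 + 10 = 412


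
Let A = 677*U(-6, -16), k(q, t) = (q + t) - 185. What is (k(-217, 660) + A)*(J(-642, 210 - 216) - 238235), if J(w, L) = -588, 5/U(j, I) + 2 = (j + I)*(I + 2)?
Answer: -19663014059/306 ≈ -6.4258e+7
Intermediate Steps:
U(j, I) = 5/(-2 + (2 + I)*(I + j)) (U(j, I) = 5/(-2 + (j + I)*(I + 2)) = 5/(-2 + (I + j)*(2 + I)) = 5/(-2 + (2 + I)*(I + j)))
k(q, t) = -185 + q + t
A = 3385/306 (A = 677*(5/(-2 + (-16)**2 + 2*(-16) + 2*(-6) - 16*(-6))) = 677*(5/(-2 + 256 - 32 - 12 + 96)) = 677*(5/306) = 3385/306 ≈ 11.062)
(k(-217, 660) + A)*(J(-642, 210 - 216) - 238235) = ((-185 - 217 + 660) + 3385/306)*(-588 - 238235) = (258 + 3385/306)*(-238823) = (82333/306)*(-238823) = -19663014059/306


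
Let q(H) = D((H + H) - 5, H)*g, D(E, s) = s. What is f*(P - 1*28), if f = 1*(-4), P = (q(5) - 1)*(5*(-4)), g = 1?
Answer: 432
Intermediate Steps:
q(H) = H (q(H) = H*1 = H)
P = -80 (P = (5 - 1)*(5*(-4)) = 4*(-20) = -80)
f = -4
f*(P - 1*28) = -4*(-80 - 1*28) = -4*(-80 - 28) = -4*(-108) = 432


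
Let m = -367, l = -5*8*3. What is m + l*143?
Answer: -17527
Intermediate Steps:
l = -120 (l = -40*3 = -120)
m + l*143 = -367 - 120*143 = -367 - 17160 = -17527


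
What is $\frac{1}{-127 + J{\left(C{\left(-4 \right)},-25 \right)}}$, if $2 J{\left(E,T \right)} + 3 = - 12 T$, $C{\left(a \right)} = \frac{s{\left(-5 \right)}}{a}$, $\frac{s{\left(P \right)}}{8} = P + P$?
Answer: $\frac{2}{43} \approx 0.046512$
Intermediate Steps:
$s{\left(P \right)} = 16 P$ ($s{\left(P \right)} = 8 \left(P + P\right) = 8 \cdot 2 P = 16 P$)
$C{\left(a \right)} = - \frac{80}{a}$ ($C{\left(a \right)} = \frac{16 \left(-5\right)}{a} = - \frac{80}{a}$)
$J{\left(E,T \right)} = - \frac{3}{2} - 6 T$ ($J{\left(E,T \right)} = - \frac{3}{2} + \frac{\left(-12\right) T}{2} = - \frac{3}{2} - 6 T$)
$\frac{1}{-127 + J{\left(C{\left(-4 \right)},-25 \right)}} = \frac{1}{-127 - - \frac{297}{2}} = \frac{1}{-127 + \left(- \frac{3}{2} + 150\right)} = \frac{1}{-127 + \frac{297}{2}} = \frac{1}{\frac{43}{2}} = \frac{2}{43}$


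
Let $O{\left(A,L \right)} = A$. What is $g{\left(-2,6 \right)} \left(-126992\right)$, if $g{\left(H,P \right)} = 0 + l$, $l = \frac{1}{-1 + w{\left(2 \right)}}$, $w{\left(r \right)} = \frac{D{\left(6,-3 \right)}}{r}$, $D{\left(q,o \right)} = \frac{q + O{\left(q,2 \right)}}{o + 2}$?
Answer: $\frac{126992}{7} \approx 18142.0$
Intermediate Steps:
$D{\left(q,o \right)} = \frac{2 q}{2 + o}$ ($D{\left(q,o \right)} = \frac{q + q}{o + 2} = \frac{2 q}{2 + o}$)
$w{\left(r \right)} = - \frac{12}{r}$ ($w{\left(r \right)} = \frac{2 \cdot 6 \frac{1}{2 - 3}}{r} = \frac{2 \cdot 6 \frac{1}{-1}}{r} = \frac{2 \cdot 6 \left(-1\right)}{r} = - \frac{12}{r}$)
$l = - \frac{1}{7}$ ($l = \frac{1}{-1 - \frac{12}{2}} = \frac{1}{-1 - 6} = \frac{1}{-7} = - \frac{1}{7} \approx -0.14286$)
$g{\left(H,P \right)} = - \frac{1}{7}$ ($g{\left(H,P \right)} = 0 - \frac{1}{7} = - \frac{1}{7}$)
$g{\left(-2,6 \right)} \left(-126992\right) = \left(- \frac{1}{7}\right) \left(-126992\right) = \frac{126992}{7}$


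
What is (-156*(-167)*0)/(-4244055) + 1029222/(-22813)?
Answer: -1029222/22813 ≈ -45.116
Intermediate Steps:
(-156*(-167)*0)/(-4244055) + 1029222/(-22813) = (26052*0)*(-1/4244055) + 1029222*(-1/22813) = 0*(-1/4244055) - 1029222/22813 = 0 - 1029222/22813 = -1029222/22813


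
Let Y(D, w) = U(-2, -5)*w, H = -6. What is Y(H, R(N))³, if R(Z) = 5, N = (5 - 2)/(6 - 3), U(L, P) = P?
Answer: -15625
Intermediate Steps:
N = 1 (N = 3/3 = 3*(⅓) = 1)
Y(D, w) = -5*w
Y(H, R(N))³ = (-5*5)³ = (-25)³ = -15625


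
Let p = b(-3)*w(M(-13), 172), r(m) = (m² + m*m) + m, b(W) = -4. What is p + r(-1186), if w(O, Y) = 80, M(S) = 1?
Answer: 2811686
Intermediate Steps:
r(m) = m + 2*m² (r(m) = (m² + m²) + m = 2*m² + m = m + 2*m²)
p = -320 (p = -4*80 = -320)
p + r(-1186) = -320 - 1186*(1 + 2*(-1186)) = -320 - 1186*(1 - 2372) = -320 - 1186*(-2371) = -320 + 2812006 = 2811686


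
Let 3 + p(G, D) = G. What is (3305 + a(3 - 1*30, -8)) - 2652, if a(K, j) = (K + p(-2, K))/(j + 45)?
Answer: 24129/37 ≈ 652.13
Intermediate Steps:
p(G, D) = -3 + G
a(K, j) = (-5 + K)/(45 + j) (a(K, j) = (K + (-3 - 2))/(j + 45) = (K - 5)/(45 + j) = (-5 + K)/(45 + j))
(3305 + a(3 - 1*30, -8)) - 2652 = (3305 + (-5 + (3 - 1*30))/(45 - 8)) - 2652 = (3305 + (-5 + (3 - 30))/37) - 2652 = (3305 + (-5 - 27)/37) - 2652 = (3305 + (1/37)*(-32)) - 2652 = (3305 - 32/37) - 2652 = 122253/37 - 2652 = 24129/37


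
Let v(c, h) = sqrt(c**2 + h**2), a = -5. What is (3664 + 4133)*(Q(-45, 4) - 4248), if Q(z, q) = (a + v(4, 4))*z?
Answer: -31367331 - 1403460*sqrt(2) ≈ -3.3352e+7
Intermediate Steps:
Q(z, q) = z*(-5 + 4*sqrt(2)) (Q(z, q) = (-5 + sqrt(4**2 + 4**2))*z = (-5 + sqrt(16 + 16))*z = (-5 + sqrt(32))*z = (-5 + 4*sqrt(2))*z = z*(-5 + 4*sqrt(2)))
(3664 + 4133)*(Q(-45, 4) - 4248) = (3664 + 4133)*(-45*(-5 + 4*sqrt(2)) - 4248) = 7797*((225 - 180*sqrt(2)) - 4248) = 7797*(-4023 - 180*sqrt(2)) = -31367331 - 1403460*sqrt(2)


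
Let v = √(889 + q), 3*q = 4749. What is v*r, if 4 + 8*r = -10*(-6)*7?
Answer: 104*√618 ≈ 2585.4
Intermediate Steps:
q = 1583 (q = (⅓)*4749 = 1583)
r = 52 (r = -½ + (-10*(-6)*7)/8 = -½ + (60*7)/8 = -½ + (⅛)*420 = -½ + 105/2 = 52)
v = 2*√618 (v = √(889 + 1583) = √2472 = 2*√618 ≈ 49.719)
v*r = (2*√618)*52 = 104*√618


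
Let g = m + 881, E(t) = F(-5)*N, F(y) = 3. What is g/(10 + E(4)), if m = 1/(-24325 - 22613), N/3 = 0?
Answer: 41352377/469380 ≈ 88.100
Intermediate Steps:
N = 0 (N = 3*0 = 0)
m = -1/46938 (m = 1/(-46938) = -1/46938 ≈ -2.1305e-5)
E(t) = 0 (E(t) = 3*0 = 0)
g = 41352377/46938 (g = -1/46938 + 881 = 41352377/46938 ≈ 881.00)
g/(10 + E(4)) = 41352377/(46938*(10 + 0)) = (41352377/46938)/10 = (41352377/46938)*(1/10) = 41352377/469380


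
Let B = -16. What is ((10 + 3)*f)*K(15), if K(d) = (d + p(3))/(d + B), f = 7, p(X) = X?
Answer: -1638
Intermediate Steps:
K(d) = (3 + d)/(-16 + d) (K(d) = (d + 3)/(d - 16) = (3 + d)/(-16 + d))
((10 + 3)*f)*K(15) = ((10 + 3)*7)*((3 + 15)/(-16 + 15)) = (13*7)*(18/(-1)) = 91*(-1*18) = 91*(-18) = -1638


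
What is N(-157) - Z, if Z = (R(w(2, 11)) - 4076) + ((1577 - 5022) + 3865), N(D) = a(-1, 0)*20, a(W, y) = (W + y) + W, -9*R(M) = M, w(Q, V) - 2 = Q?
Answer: 32548/9 ≈ 3616.4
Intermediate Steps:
w(Q, V) = 2 + Q
R(M) = -M/9
a(W, y) = y + 2*W
N(D) = -40 (N(D) = (0 + 2*(-1))*20 = (0 - 2)*20 = -2*20 = -40)
Z = -32908/9 (Z = (-(2 + 2)/9 - 4076) + ((1577 - 5022) + 3865) = (-1/9*4 - 4076) + (-3445 + 3865) = (-4/9 - 4076) + 420 = -36688/9 + 420 = -32908/9 ≈ -3656.4)
N(-157) - Z = -40 - 1*(-32908/9) = -40 + 32908/9 = 32548/9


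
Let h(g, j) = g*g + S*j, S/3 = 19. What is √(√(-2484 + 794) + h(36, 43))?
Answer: √(3747 + 13*I*√10) ≈ 61.214 + 0.3358*I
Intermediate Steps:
S = 57 (S = 3*19 = 57)
h(g, j) = g² + 57*j (h(g, j) = g*g + 57*j = g² + 57*j)
√(√(-2484 + 794) + h(36, 43)) = √(√(-2484 + 794) + (36² + 57*43)) = √(√(-1690) + (1296 + 2451)) = √(13*I*√10 + 3747) = √(3747 + 13*I*√10)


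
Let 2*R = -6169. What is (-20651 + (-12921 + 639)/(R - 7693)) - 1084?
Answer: -156157787/7185 ≈ -21734.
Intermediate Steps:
R = -6169/2 (R = (½)*(-6169) = -6169/2 ≈ -3084.5)
(-20651 + (-12921 + 639)/(R - 7693)) - 1084 = (-20651 + (-12921 + 639)/(-6169/2 - 7693)) - 1084 = (-20651 - 12282/(-21555/2)) - 1084 = (-20651 - 12282*(-2/21555)) - 1084 = (-20651 + 8188/7185) - 1084 = -148369247/7185 - 1084 = -156157787/7185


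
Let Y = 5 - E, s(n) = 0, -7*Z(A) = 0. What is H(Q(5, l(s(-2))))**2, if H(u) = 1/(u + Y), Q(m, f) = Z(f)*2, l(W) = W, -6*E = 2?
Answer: 9/256 ≈ 0.035156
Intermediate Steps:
E = -1/3 (E = -1/6*2 = -1/3 ≈ -0.33333)
Z(A) = 0 (Z(A) = -1/7*0 = 0)
Y = 16/3 (Y = 5 - 1*(-1/3) = 5 + 1/3 = 16/3 ≈ 5.3333)
Q(m, f) = 0 (Q(m, f) = 0*2 = 0)
H(u) = 1/(16/3 + u) (H(u) = 1/(u + 16/3) = 1/(16/3 + u))
H(Q(5, l(s(-2))))**2 = (3/(16 + 3*0))**2 = (3/(16 + 0))**2 = (3/16)**2 = 9/256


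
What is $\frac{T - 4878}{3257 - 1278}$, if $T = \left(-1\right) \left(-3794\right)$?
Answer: $- \frac{1084}{1979} \approx -0.54775$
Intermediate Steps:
$T = 3794$
$\frac{T - 4878}{3257 - 1278} = \frac{3794 - 4878}{3257 - 1278} = - \frac{1084}{1979}$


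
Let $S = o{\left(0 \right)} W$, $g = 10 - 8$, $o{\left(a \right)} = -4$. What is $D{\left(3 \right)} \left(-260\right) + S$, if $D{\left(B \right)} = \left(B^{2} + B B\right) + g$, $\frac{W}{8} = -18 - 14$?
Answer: $-4176$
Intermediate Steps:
$g = 2$ ($g = 10 - 8 = 2$)
$W = -256$ ($W = 8 \left(-18 - 14\right) = 8 \left(-32\right) = -256$)
$D{\left(B \right)} = 2 + 2 B^{2}$ ($D{\left(B \right)} = \left(B^{2} + B B\right) + 2 = \left(B^{2} + B^{2}\right) + 2 = 2 B^{2} + 2 = 2 + 2 B^{2}$)
$S = 1024$ ($S = \left(-4\right) \left(-256\right) = 1024$)
$D{\left(3 \right)} \left(-260\right) + S = \left(2 + 2 \cdot 3^{2}\right) \left(-260\right) + 1024 = \left(2 + 2 \cdot 9\right) \left(-260\right) + 1024 = \left(2 + 18\right) \left(-260\right) + 1024 = 20 \left(-260\right) + 1024 = -5200 + 1024 = -4176$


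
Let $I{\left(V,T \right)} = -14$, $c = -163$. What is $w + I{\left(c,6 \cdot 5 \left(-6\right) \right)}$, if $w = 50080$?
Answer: $50066$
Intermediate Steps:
$w + I{\left(c,6 \cdot 5 \left(-6\right) \right)} = 50080 - 14 = 50066$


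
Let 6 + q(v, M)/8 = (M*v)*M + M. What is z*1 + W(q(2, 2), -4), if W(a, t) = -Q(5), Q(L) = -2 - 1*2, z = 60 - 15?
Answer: 49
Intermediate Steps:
q(v, M) = -48 + 8*M + 8*v*M² (q(v, M) = -48 + 8*((M*v)*M + M) = -48 + 8*(v*M² + M) = -48 + 8*(M + v*M²) = -48 + (8*M + 8*v*M²) = -48 + 8*M + 8*v*M²)
z = 45
Q(L) = -4 (Q(L) = -2 - 2 = -4)
W(a, t) = 4 (W(a, t) = -1*(-4) = 4)
z*1 + W(q(2, 2), -4) = 45*1 + 4 = 45 + 4 = 49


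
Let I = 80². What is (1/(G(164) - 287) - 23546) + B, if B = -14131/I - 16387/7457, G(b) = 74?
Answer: -239398925320271/10165382400 ≈ -23550.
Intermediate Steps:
I = 6400
B = -210251667/47724800 (B = -14131/6400 - 16387/7457 = -210251667/47724800 ≈ -4.4055)
(1/(G(164) - 287) - 23546) + B = (1/(74 - 287) - 23546) - 210251667/47724800 = (1/(-213) - 23546) - 210251667/47724800 = (-1/213 - 23546) - 210251667/47724800 = -5015299/213 - 210251667/47724800 = -239398925320271/10165382400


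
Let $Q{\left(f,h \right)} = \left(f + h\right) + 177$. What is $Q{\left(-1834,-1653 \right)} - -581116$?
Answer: $577806$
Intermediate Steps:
$Q{\left(f,h \right)} = 177 + f + h$
$Q{\left(-1834,-1653 \right)} - -581116 = \left(177 - 1834 - 1653\right) - -581116 = -3310 + 581116 = 577806$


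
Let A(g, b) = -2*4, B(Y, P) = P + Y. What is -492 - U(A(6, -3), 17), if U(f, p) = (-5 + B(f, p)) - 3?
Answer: -493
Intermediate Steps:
A(g, b) = -8
U(f, p) = -8 + f + p (U(f, p) = (-5 + (p + f)) - 3 = (-5 + (f + p)) - 3 = (-5 + f + p) - 3 = -8 + f + p)
-492 - U(A(6, -3), 17) = -492 - (-8 - 8 + 17) = -492 - 1*1 = -492 - 1 = -493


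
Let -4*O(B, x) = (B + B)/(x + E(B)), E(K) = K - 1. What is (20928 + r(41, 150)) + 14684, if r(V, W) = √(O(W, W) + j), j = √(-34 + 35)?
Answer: 35612 + 4*√4186/299 ≈ 35613.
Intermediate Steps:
E(K) = -1 + K
j = 1 (j = √1 = 1)
O(B, x) = -B/(2*(-1 + B + x)) (O(B, x) = -(B + B)/(4*(x + (-1 + B))) = -2*B/(4*(-1 + B + x)) = -B/(2*(-1 + B + x)))
r(V, W) = √(1 - W/(-2 + 4*W)) (r(V, W) = √(-W/(-2 + 2*W + 2*W) + 1) = √(-W/(-2 + 4*W) + 1) = √(1 - W/(-2 + 4*W)))
(20928 + r(41, 150)) + 14684 = (20928 + √2*√((-2 + 3*150)/(-1 + 2*150))/2) + 14684 = (20928 + √2*√((-2 + 450)/(-1 + 300))/2) + 14684 = (20928 + √2*√(448/299)/2) + 14684 = (20928 + √2*(8*√2093/299)/2) + 14684 = (20928 + 4*√4186/299) + 14684 = 35612 + 4*√4186/299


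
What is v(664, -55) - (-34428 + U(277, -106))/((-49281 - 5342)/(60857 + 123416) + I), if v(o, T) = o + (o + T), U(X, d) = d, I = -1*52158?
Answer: 12228904924879/9611365757 ≈ 1272.3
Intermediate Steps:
I = -52158
v(o, T) = T + 2*o (v(o, T) = o + (T + o) = T + 2*o)
v(664, -55) - (-34428 + U(277, -106))/((-49281 - 5342)/(60857 + 123416) + I) = (-55 + 2*664) - (-34428 - 106)/((-49281 - 5342)/(60857 + 123416) - 52158) = (-55 + 1328) - (-34534)/(-54623/184273 - 52158) = 1273 - (-34534)/(-54623*1/184273 - 52158) = 1273 - (-34534)/(-54623/184273 - 52158) = 1273 - (-34534)/(-9611365757/184273) = 1273 - (-34534)*(-184273)/9611365757 = 1273 - 1*6363683782/9611365757 = 1273 - 6363683782/9611365757 = 12228904924879/9611365757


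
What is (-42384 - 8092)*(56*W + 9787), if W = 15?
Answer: -536408452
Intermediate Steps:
(-42384 - 8092)*(56*W + 9787) = (-42384 - 8092)*(56*15 + 9787) = -50476*(840 + 9787) = -50476*10627 = -536408452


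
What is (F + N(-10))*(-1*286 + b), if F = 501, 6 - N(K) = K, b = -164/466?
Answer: -34494240/233 ≈ -1.4804e+5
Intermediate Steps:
b = -82/233 (b = -164*1/466 = -82/233 ≈ -0.35193)
N(K) = 6 - K
(F + N(-10))*(-1*286 + b) = (501 + (6 - 1*(-10)))*(-1*286 - 82/233) = (501 + (6 + 10))*(-286 - 82/233) = (501 + 16)*(-66720/233) = 517*(-66720/233) = -34494240/233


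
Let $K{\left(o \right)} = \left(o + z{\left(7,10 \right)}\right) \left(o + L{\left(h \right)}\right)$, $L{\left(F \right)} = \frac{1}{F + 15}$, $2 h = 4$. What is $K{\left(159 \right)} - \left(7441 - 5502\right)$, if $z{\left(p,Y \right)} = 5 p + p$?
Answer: $\frac{510541}{17} \approx 30032.0$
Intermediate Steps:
$z{\left(p,Y \right)} = 6 p$
$h = 2$ ($h = \frac{1}{2} \cdot 4 = 2$)
$L{\left(F \right)} = \frac{1}{15 + F}$
$K{\left(o \right)} = \left(42 + o\right) \left(\frac{1}{17} + o\right)$ ($K{\left(o \right)} = \left(o + 6 \cdot 7\right) \left(o + \frac{1}{15 + 2}\right) = \left(o + 42\right) \left(o + \frac{1}{17}\right) = \left(42 + o\right) \left(o + \frac{1}{17}\right) = \left(42 + o\right) \left(\frac{1}{17} + o\right)$)
$K{\left(159 \right)} - \left(7441 - 5502\right) = \left(\frac{42}{17} + 159^{2} + \frac{715}{17} \cdot 159\right) - \left(7441 - 5502\right) = \left(\frac{42}{17} + 25281 + \frac{113685}{17}\right) - 1939 = \frac{543504}{17} - 1939 = \frac{510541}{17}$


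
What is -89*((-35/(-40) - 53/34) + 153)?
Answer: -1843635/136 ≈ -13556.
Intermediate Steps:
-89*((-35/(-40) - 53/34) + 153) = -89*((-35*(-1/40) - 53*1/34) + 153) = -89*((7/8 - 53/34) + 153) = -89*(-93/136 + 153) = -89*20715/136 = -1843635/136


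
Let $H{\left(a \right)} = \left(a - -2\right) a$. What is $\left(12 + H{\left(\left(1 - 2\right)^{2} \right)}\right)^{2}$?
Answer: $225$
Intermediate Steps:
$H{\left(a \right)} = a \left(2 + a\right)$ ($H{\left(a \right)} = \left(a + 2\right) a = \left(2 + a\right) a = a \left(2 + a\right)$)
$\left(12 + H{\left(\left(1 - 2\right)^{2} \right)}\right)^{2} = \left(12 + \left(1 - 2\right)^{2} \left(2 + \left(1 - 2\right)^{2}\right)\right)^{2} = \left(12 + \left(-1\right)^{2} \left(2 + \left(-1\right)^{2}\right)\right)^{2} = \left(12 + 1 \left(2 + 1\right)\right)^{2} = \left(12 + 1 \cdot 3\right)^{2} = \left(12 + 3\right)^{2} = 15^{2} = 225$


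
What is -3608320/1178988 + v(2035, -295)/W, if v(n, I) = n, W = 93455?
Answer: -16740815251/5509116177 ≈ -3.0387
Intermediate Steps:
-3608320/1178988 + v(2035, -295)/W = -3608320/1178988 + 2035/93455 = -3608320*1/1178988 + 2035*(1/93455) = -902080/294747 + 407/18691 = -16740815251/5509116177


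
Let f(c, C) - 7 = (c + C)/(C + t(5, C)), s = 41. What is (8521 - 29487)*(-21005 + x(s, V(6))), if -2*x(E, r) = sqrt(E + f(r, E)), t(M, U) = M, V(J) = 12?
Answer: 440390830 + 10483*sqrt(104006)/46 ≈ 4.4046e+8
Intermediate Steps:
f(c, C) = 7 + (C + c)/(5 + C) (f(c, C) = 7 + (c + C)/(C + 5) = 7 + (C + c)/(5 + C))
x(E, r) = -sqrt(E + (35 + r + 8*E)/(5 + E))/2
(8521 - 29487)*(-21005 + x(s, V(6))) = (8521 - 29487)*(-21005 - sqrt(35 + 12 + 41**2 + 13*41)/sqrt(5 + 41)/2) = -20966*(-21005 - sqrt(46)*sqrt(35 + 12 + 1681 + 533)/46/2) = -20966*(-21005 - sqrt(104006)/46/2) = -20966*(-21005 - sqrt(104006)/92) = 440390830 + 10483*sqrt(104006)/46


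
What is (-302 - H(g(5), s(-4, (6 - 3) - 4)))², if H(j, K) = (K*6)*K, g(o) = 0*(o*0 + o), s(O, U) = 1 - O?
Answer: 204304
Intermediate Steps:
g(o) = 0 (g(o) = 0*(0 + o) = 0*o = 0)
H(j, K) = 6*K² (H(j, K) = (6*K)*K = 6*K²)
(-302 - H(g(5), s(-4, (6 - 3) - 4)))² = (-302 - 6*(1 - 1*(-4))²)² = (-302 - 6*(1 + 4)²)² = (-302 - 6*5²)² = (-302 - 6*25)² = (-302 - 1*150)² = (-302 - 150)² = (-452)² = 204304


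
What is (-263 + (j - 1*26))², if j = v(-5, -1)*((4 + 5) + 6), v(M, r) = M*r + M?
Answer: 83521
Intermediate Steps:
v(M, r) = M + M*r
j = 0 (j = (-5*(1 - 1))*((4 + 5) + 6) = (-5*0)*(9 + 6) = 0*15 = 0)
(-263 + (j - 1*26))² = (-263 + (0 - 1*26))² = (-263 + (0 - 26))² = (-263 - 26)² = (-289)² = 83521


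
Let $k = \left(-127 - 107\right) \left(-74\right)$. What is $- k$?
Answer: $-17316$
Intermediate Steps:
$k = 17316$ ($k = \left(-234\right) \left(-74\right) = 17316$)
$- k = \left(-1\right) 17316 = -17316$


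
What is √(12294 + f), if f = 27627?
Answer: √39921 ≈ 199.80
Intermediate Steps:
√(12294 + f) = √(12294 + 27627) = √39921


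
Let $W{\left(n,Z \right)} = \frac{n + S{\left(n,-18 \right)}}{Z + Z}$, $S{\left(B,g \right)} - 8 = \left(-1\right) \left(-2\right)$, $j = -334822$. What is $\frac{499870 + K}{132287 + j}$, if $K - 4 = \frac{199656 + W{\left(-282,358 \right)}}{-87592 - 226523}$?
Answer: $- \frac{28106172211934}{11387851392975} \approx -2.4681$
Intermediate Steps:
$S{\left(B,g \right)} = 10$ ($S{\left(B,g \right)} = 8 - -2 = 8 + 2 = 10$)
$W{\left(n,Z \right)} = \frac{10 + n}{2 Z}$ ($W{\left(n,Z \right)} = \frac{n + 10}{Z + Z} = \frac{10 + n}{2 Z}$)
$K = \frac{189167984}{56226585}$ ($K = 4 + \frac{199656 + \frac{10 - 282}{2 \cdot 358}}{-87592 - 226523} = 4 + \frac{199656 + \frac{1}{2} \cdot \frac{1}{358} \left(-272\right)}{-314115} = 4 + \left(199656 - \frac{68}{179}\right) \left(- \frac{1}{314115}\right) = 4 + \frac{35738356}{179} \left(- \frac{1}{314115}\right) = 4 - \frac{35738356}{56226585} = \frac{189167984}{56226585} \approx 3.3644$)
$\frac{499870 + K}{132287 + j} = \frac{499870 + \frac{189167984}{56226585}}{132287 - 334822} = \frac{28106172211934}{56226585 \left(-202535\right)} = \frac{28106172211934}{56226585} \left(- \frac{1}{202535}\right) = - \frac{28106172211934}{11387851392975}$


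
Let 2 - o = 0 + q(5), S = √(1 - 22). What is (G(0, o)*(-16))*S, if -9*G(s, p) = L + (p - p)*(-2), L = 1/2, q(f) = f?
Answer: 8*I*√21/9 ≈ 4.0734*I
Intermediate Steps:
S = I*√21 (S = √(-21) = I*√21 ≈ 4.5826*I)
o = -3 (o = 2 - (0 + 5) = 2 - 1*5 = 2 - 5 = -3)
L = ½ (L = 1*(½) = ½ ≈ 0.50000)
G(s, p) = -1/18 (G(s, p) = -(½ + (p - p)*(-2))/9 = -(½ + 0*(-2))/9 = -(½ + 0)/9 = -⅑*½ = -1/18)
(G(0, o)*(-16))*S = (-1/18*(-16))*(I*√21) = 8*(I*√21)/9 = 8*I*√21/9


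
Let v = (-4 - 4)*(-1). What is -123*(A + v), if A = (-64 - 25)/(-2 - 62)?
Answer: -73923/64 ≈ -1155.0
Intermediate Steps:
v = 8 (v = -8*(-1) = 8)
A = 89/64 (A = -89/(-64) = -89*(-1/64) = 89/64 ≈ 1.3906)
-123*(A + v) = -123*(89/64 + 8) = -123*601/64 = -73923/64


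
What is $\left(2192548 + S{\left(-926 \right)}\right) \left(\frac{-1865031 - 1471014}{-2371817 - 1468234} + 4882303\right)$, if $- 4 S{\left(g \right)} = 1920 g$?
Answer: $\frac{16479927039319374648}{1280017} \approx 1.2875 \cdot 10^{13}$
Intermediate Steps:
$S{\left(g \right)} = - 480 g$ ($S{\left(g \right)} = - \frac{1920 g}{4} = - 480 g$)
$\left(2192548 + S{\left(-926 \right)}\right) \left(\frac{-1865031 - 1471014}{-2371817 - 1468234} + 4882303\right) = \left(2192548 - -444480\right) \left(\frac{-1865031 - 1471014}{-2371817 - 1468234} + 4882303\right) = \left(2192548 + 444480\right) \left(- \frac{3336045}{-3840051} + 4882303\right) = 2637028 \left(\left(-3336045\right) \left(- \frac{1}{3840051}\right) + 4882303\right) = 2637028 \left(\frac{1112015}{1280017} + 4882303\right) = 2637028 \cdot \frac{6249431951166}{1280017} = \frac{16479927039319374648}{1280017}$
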